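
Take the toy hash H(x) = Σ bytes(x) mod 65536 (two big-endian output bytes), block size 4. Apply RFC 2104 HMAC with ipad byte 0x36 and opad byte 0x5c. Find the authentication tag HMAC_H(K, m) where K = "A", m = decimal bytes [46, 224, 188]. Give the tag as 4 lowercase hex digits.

0216

Key "A" = 41 is 1 byte ≤ B = 4; zero-pad to 4 bytes: K' = 41 00 00 00.
K' ⊕ ipad = 77 36 36 36.  K' ⊕ opad = 1d 5c 5c 5c.
Inner input = (K'⊕ipad) ∥ m = 77 36 36 36 ∥ 2e e0 bc.
Inner hash: sum = 119+54+54+54+46+224+188 = 739 → 02 e3.
Outer input = (K'⊕opad) ∥ inner = 1d 5c 5c 5c ∥ 02 e3.
Outer hash (tag): sum = 29+92+92+92+2+227 = 534 → 02 16.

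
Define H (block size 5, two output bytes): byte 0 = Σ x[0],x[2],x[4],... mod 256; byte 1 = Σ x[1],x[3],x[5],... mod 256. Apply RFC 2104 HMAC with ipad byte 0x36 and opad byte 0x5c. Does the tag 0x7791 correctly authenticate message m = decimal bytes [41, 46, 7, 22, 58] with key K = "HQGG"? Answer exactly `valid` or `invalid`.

invalid

Key "HQGG" = 48 51 47 47 is 4 bytes ≤ B = 5; zero-pad to 5 bytes: K' = 48 51 47 47 00.
K' ⊕ ipad = 7e 67 71 71 36; K' ⊕ opad = 14 0d 1b 1b 5c.
Inner hash: even-index sum = 361 mod 256 = 105; odd-index sum = 322 mod 256 = 66 → 69 42.
Outer hash (recomputed tag): even-index sum = 205 mod 256 = 205; odd-index sum = 145 mod 256 = 145 → cd 91.
Recomputed tag = cd91; claimed = 7791 → mismatch.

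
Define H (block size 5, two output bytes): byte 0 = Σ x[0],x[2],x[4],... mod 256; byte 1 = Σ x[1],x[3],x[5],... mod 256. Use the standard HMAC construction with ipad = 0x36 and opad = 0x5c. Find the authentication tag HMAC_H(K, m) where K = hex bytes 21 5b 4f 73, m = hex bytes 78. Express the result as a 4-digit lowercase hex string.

16fc

Key hex bytes 21 5b 4f 73 is 4 bytes ≤ B = 5; zero-pad to 5 bytes: K' = 21 5b 4f 73 00.
K' ⊕ ipad = 17 6d 79 45 36.  K' ⊕ opad = 7d 07 13 2f 5c.
Inner input = (K'⊕ipad) ∥ m = 17 6d 79 45 36 ∥ 78.
Inner hash: even-index sum = 198 mod 256 = 198; odd-index sum = 298 mod 256 = 42 → c6 2a.
Outer input = (K'⊕opad) ∥ inner = 7d 07 13 2f 5c ∥ c6 2a.
Outer hash (tag): even-index sum = 278 mod 256 = 22; odd-index sum = 252 mod 256 = 252 → 16 fc.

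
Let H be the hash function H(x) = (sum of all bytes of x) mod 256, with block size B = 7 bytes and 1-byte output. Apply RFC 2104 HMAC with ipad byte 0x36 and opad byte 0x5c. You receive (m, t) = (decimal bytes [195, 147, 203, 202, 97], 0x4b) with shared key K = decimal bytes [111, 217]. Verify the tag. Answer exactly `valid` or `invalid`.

invalid

Key decimal bytes [111, 217] = 6f d9 is 2 bytes ≤ B = 7; zero-pad to 7 bytes: K' = 6f d9 00 00 00 00 00.
K' ⊕ ipad = 59 ef 36 36 36 36 36; K' ⊕ opad = 33 85 5c 5c 5c 5c 5c.
Inner hash: sum = 89+239+54+54+54+54+54+195+147+203+202+97 = 1442; mod 256 = 162 → a2.
Outer hash (recomputed tag): sum = 51+133+92+92+92+92+92+162 = 806; mod 256 = 38 → 26.
Recomputed tag = 26; claimed = 4b → mismatch.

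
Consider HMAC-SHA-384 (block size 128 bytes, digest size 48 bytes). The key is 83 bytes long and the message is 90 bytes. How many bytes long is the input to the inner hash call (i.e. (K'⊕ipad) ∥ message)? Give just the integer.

Key is 83 ≤ 128 bytes, zero-padded: |K'| = 128.
Inner input = (K'⊕ipad) ∥ m → 128 + 90 = 218 bytes.

218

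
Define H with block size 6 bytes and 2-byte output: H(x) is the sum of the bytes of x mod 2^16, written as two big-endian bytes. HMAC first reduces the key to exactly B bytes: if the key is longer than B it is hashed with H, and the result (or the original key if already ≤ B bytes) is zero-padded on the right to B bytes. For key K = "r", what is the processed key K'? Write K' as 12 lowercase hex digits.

720000000000

Key "r" = 72 is 1 byte ≤ B = 6; zero-pad to 6 bytes: K' = 72 00 00 00 00 00.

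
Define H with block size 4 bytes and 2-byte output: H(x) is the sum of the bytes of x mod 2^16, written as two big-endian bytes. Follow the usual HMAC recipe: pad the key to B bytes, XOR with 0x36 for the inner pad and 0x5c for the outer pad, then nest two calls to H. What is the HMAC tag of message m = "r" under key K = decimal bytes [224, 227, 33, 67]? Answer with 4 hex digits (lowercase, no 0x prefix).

02c2

Key decimal bytes [224, 227, 33, 67] = e0 e3 21 43 is exactly B = 4 bytes: K' = e0 e3 21 43.
K' ⊕ ipad = d6 d5 17 75.  K' ⊕ opad = bc bf 7d 1f.
Inner input = (K'⊕ipad) ∥ m = d6 d5 17 75 ∥ 72.
Inner hash: sum = 214+213+23+117+114 = 681 → 02 a9.
Outer input = (K'⊕opad) ∥ inner = bc bf 7d 1f ∥ 02 a9.
Outer hash (tag): sum = 188+191+125+31+2+169 = 706 → 02 c2.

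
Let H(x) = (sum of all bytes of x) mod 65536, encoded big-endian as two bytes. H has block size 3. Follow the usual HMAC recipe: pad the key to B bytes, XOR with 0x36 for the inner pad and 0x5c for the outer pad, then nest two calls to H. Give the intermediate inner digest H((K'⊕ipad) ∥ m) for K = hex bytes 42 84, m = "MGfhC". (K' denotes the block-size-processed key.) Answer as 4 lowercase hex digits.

Key hex bytes 42 84 is 2 bytes ≤ B = 3; zero-pad to 3 bytes: K' = 42 84 00.
K' ⊕ ipad = 74 b2 36.
Inner input = 74 b2 36 ∥ 4d 47 66 68 43.
Inner hash: sum = 116+178+54+77+71+102+104+67 = 769 → 03 01.

0301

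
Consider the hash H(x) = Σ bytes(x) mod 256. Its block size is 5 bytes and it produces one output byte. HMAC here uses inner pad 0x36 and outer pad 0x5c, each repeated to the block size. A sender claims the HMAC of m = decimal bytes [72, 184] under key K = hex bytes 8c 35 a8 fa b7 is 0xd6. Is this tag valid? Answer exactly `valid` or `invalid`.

invalid

Key hex bytes 8c 35 a8 fa b7 is exactly B = 5 bytes: K' = 8c 35 a8 fa b7.
K' ⊕ ipad = ba 03 9e cc 81; K' ⊕ opad = d0 69 f4 a6 eb.
Inner hash: sum = 186+3+158+204+129+72+184 = 936; mod 256 = 168 → a8.
Outer hash (recomputed tag): sum = 208+105+244+166+235+168 = 1126; mod 256 = 102 → 66.
Recomputed tag = 66; claimed = d6 → mismatch.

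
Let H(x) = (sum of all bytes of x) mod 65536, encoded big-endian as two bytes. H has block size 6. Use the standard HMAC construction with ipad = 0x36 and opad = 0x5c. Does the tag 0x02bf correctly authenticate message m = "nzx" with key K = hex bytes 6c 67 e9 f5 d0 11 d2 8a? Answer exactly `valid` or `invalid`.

Key hex bytes 6c 67 e9 f5 d0 11 d2 8a is 8 bytes > B = 6, so hash it first: H(key) = 04 ee, then zero-pad to 6 bytes: K' = 04 ee 00 00 00 00.
K' ⊕ ipad = 32 d8 36 36 36 36; K' ⊕ opad = 58 b2 5c 5c 5c 5c.
Inner hash: sum = 50+216+54+54+54+54+110+122+120 = 834 → 03 42.
Outer hash (recomputed tag): sum = 88+178+92+92+92+92+3+66 = 703 → 02 bf.
Recomputed tag = 02bf; claimed = 02bf → match.

valid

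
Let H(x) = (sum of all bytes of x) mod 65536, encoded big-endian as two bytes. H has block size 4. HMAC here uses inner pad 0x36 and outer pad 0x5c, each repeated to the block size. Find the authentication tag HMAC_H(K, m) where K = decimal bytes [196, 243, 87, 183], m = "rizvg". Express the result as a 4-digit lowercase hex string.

030c

Key decimal bytes [196, 243, 87, 183] = c4 f3 57 b7 is exactly B = 4 bytes: K' = c4 f3 57 b7.
K' ⊕ ipad = f2 c5 61 81.  K' ⊕ opad = 98 af 0b eb.
Inner input = (K'⊕ipad) ∥ m = f2 c5 61 81 ∥ 72 69 7a 76 67.
Inner hash: sum = 242+197+97+129+114+105+122+118+103 = 1227 → 04 cb.
Outer input = (K'⊕opad) ∥ inner = 98 af 0b eb ∥ 04 cb.
Outer hash (tag): sum = 152+175+11+235+4+203 = 780 → 03 0c.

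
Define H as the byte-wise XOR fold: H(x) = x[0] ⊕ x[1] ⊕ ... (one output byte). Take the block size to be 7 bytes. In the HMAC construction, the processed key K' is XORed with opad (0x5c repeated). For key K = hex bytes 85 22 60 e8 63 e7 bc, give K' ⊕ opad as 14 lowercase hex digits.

d97e3cb43fbbe0

Key hex bytes 85 22 60 e8 63 e7 bc is exactly B = 7 bytes: K' = 85 22 60 e8 63 e7 bc.
XOR each byte with 0x5c: 85⊕5c=d9, 22⊕5c=7e, 60⊕5c=3c, e8⊕5c=b4, 63⊕5c=3f, e7⊕5c=bb, bc⊕5c=e0.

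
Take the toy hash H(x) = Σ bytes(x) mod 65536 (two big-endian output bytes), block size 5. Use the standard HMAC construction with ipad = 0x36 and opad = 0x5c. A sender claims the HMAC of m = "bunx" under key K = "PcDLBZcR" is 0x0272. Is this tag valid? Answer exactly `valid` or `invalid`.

Key "PcDLBZcR" = 50 63 44 4c 42 5a 63 52 is 8 bytes > B = 5, so hash it first: H(key) = 02 94, then zero-pad to 5 bytes: K' = 02 94 00 00 00.
K' ⊕ ipad = 34 a2 36 36 36; K' ⊕ opad = 5e c8 5c 5c 5c.
Inner hash: sum = 52+162+54+54+54+98+117+110+120 = 821 → 03 35.
Outer hash (recomputed tag): sum = 94+200+92+92+92+3+53 = 626 → 02 72.
Recomputed tag = 0272; claimed = 0272 → match.

valid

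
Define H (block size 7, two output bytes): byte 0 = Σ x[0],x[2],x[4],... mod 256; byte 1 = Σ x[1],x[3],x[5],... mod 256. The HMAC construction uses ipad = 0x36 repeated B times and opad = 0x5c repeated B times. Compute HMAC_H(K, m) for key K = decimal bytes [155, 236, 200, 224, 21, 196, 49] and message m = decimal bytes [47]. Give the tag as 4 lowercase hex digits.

Key decimal bytes [155, 236, 200, 224, 21, 196, 49] = 9b ec c8 e0 15 c4 31 is exactly B = 7 bytes: K' = 9b ec c8 e0 15 c4 31.
K' ⊕ ipad = ad da fe d6 23 f2 07.  K' ⊕ opad = c7 b0 94 bc 49 98 6d.
Inner input = (K'⊕ipad) ∥ m = ad da fe d6 23 f2 07 ∥ 2f.
Inner hash: even-index sum = 469 mod 256 = 213; odd-index sum = 721 mod 256 = 209 → d5 d1.
Outer input = (K'⊕opad) ∥ inner = c7 b0 94 bc 49 98 6d ∥ d5 d1.
Outer hash (tag): even-index sum = 738 mod 256 = 226; odd-index sum = 729 mod 256 = 217 → e2 d9.

e2d9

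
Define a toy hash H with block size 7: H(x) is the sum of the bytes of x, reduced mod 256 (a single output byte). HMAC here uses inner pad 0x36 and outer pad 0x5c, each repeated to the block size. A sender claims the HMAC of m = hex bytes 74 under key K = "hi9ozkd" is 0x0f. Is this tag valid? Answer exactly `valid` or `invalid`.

Key "hi9ozkd" = 68 69 39 6f 7a 6b 64 is exactly B = 7 bytes: K' = 68 69 39 6f 7a 6b 64.
K' ⊕ ipad = 5e 5f 0f 59 4c 5d 52; K' ⊕ opad = 34 35 65 33 26 37 38.
Inner hash: sum = 94+95+15+89+76+93+82+116 = 660; mod 256 = 148 → 94.
Outer hash (recomputed tag): sum = 52+53+101+51+38+55+56+148 = 554; mod 256 = 42 → 2a.
Recomputed tag = 2a; claimed = 0f → mismatch.

invalid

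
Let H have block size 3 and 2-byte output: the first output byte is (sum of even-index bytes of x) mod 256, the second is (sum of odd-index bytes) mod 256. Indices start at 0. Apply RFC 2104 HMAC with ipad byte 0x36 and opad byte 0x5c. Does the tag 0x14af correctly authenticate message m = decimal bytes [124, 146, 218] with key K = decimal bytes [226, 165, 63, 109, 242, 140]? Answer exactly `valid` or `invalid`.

invalid

Key decimal bytes [226, 165, 63, 109, 242, 140] = e2 a5 3f 6d f2 8c is 6 bytes > B = 3, so hash it first: H(key) = 13 9e, then zero-pad to 3 bytes: K' = 13 9e 00.
K' ⊕ ipad = 25 a8 36; K' ⊕ opad = 4f c2 5c.
Inner hash: even-index sum = 237 mod 256 = 237; odd-index sum = 510 mod 256 = 254 → ed fe.
Outer hash (recomputed tag): even-index sum = 425 mod 256 = 169; odd-index sum = 431 mod 256 = 175 → a9 af.
Recomputed tag = a9af; claimed = 14af → mismatch.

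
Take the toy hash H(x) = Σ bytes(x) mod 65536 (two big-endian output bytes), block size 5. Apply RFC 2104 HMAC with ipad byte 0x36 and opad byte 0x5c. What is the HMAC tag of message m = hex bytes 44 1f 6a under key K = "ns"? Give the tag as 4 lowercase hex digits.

0183

Key "ns" = 6e 73 is 2 bytes ≤ B = 5; zero-pad to 5 bytes: K' = 6e 73 00 00 00.
K' ⊕ ipad = 58 45 36 36 36.  K' ⊕ opad = 32 2f 5c 5c 5c.
Inner input = (K'⊕ipad) ∥ m = 58 45 36 36 36 ∥ 44 1f 6a.
Inner hash: sum = 88+69+54+54+54+68+31+106 = 524 → 02 0c.
Outer input = (K'⊕opad) ∥ inner = 32 2f 5c 5c 5c ∥ 02 0c.
Outer hash (tag): sum = 50+47+92+92+92+2+12 = 387 → 01 83.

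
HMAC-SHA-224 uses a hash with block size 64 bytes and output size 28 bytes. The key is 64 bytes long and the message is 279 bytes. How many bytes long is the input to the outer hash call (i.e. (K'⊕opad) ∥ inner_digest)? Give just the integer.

Key is 64 ≤ 64 bytes, zero-padded: |K'| = 64.
Outer input = (K'⊕opad) ∥ H(inner) → 64 + 28 = 92 bytes.

92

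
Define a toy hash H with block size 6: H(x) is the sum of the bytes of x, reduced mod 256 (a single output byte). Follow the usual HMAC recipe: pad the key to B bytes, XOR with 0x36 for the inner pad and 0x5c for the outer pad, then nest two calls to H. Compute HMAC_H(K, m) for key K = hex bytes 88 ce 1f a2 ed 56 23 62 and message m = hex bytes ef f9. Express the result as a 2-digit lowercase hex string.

Key hex bytes 88 ce 1f a2 ed 56 23 62 is 8 bytes > B = 6, so hash it first: H(key) = df, then zero-pad to 6 bytes: K' = df 00 00 00 00 00.
K' ⊕ ipad = e9 36 36 36 36 36.  K' ⊕ opad = 83 5c 5c 5c 5c 5c.
Inner input = (K'⊕ipad) ∥ m = e9 36 36 36 36 36 ∥ ef f9.
Inner hash: sum = 233+54+54+54+54+54+239+249 = 991; mod 256 = 223 → df.
Outer input = (K'⊕opad) ∥ inner = 83 5c 5c 5c 5c 5c ∥ df.
Outer hash (tag): sum = 131+92+92+92+92+92+223 = 814; mod 256 = 46 → 2e.

2e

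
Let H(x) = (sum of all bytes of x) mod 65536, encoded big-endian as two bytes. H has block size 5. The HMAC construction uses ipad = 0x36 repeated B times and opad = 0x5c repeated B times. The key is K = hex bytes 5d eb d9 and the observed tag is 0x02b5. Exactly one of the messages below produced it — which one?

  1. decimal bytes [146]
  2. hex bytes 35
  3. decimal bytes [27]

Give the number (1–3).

Key hex bytes 5d eb d9 is 3 bytes ≤ B = 5; zero-pad to 5 bytes: K' = 5d eb d9 00 00.
K' ⊕ ipad = 6b dd ef 36 36; K' ⊕ opad = 01 b7 85 5c 5c.
m1: inner = H(6b dd ef 36 36 92) = 03 35; tag = H(01 b7 85 5c 5c 03 35) = 022d
m2: inner = H(6b dd ef 36 36 35) = 02 d8; tag = H(01 b7 85 5c 5c 02 d8) = 02cf
m3: inner = H(6b dd ef 36 36 1b) = 02 be; tag = H(01 b7 85 5c 5c 02 be) = 02b5 ← matches

3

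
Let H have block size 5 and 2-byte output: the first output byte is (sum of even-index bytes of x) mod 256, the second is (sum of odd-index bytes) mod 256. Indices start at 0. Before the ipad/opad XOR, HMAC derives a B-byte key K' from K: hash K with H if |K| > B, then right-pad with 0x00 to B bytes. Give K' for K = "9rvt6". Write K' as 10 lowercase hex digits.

3972767436

Key "9rvt6" = 39 72 76 74 36 is exactly B = 5 bytes: K' = 39 72 76 74 36.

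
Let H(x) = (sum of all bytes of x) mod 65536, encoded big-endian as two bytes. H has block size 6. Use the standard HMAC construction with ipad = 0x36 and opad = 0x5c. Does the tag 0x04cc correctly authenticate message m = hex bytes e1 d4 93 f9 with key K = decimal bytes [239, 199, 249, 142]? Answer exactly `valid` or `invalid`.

invalid

Key decimal bytes [239, 199, 249, 142] = ef c7 f9 8e is 4 bytes ≤ B = 6; zero-pad to 6 bytes: K' = ef c7 f9 8e 00 00.
K' ⊕ ipad = d9 f1 cf b8 36 36; K' ⊕ opad = b3 9b a5 d2 5c 5c.
Inner hash: sum = 217+241+207+184+54+54+225+212+147+249 = 1790 → 06 fe.
Outer hash (recomputed tag): sum = 179+155+165+210+92+92+6+254 = 1153 → 04 81.
Recomputed tag = 0481; claimed = 04cc → mismatch.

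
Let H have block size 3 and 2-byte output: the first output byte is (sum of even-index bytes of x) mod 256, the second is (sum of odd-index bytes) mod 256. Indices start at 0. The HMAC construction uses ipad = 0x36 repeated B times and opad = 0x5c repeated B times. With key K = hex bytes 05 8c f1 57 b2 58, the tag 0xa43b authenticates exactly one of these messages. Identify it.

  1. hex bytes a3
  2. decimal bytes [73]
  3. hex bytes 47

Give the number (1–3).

3

Key hex bytes 05 8c f1 57 b2 58 is 6 bytes > B = 3, so hash it first: H(key) = a8 3b, then zero-pad to 3 bytes: K' = a8 3b 00.
K' ⊕ ipad = 9e 0d 36; K' ⊕ opad = f4 67 5c.
m1: inner = H(9e 0d 36 a3) = d4 b0; tag = H(f4 67 5c d4 b0) = 003b
m2: inner = H(9e 0d 36 49) = d4 56; tag = H(f4 67 5c d4 56) = a63b
m3: inner = H(9e 0d 36 47) = d4 54; tag = H(f4 67 5c d4 54) = a43b ← matches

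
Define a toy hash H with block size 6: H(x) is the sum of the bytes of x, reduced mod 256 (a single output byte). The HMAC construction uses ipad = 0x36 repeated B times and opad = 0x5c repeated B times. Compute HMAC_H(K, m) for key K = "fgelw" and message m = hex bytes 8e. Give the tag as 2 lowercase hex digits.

Key "fgelw" = 66 67 65 6c 77 is 5 bytes ≤ B = 6; zero-pad to 6 bytes: K' = 66 67 65 6c 77 00.
K' ⊕ ipad = 50 51 53 5a 41 36.  K' ⊕ opad = 3a 3b 39 30 2b 5c.
Inner input = (K'⊕ipad) ∥ m = 50 51 53 5a 41 36 ∥ 8e.
Inner hash: sum = 80+81+83+90+65+54+142 = 595; mod 256 = 83 → 53.
Outer input = (K'⊕opad) ∥ inner = 3a 3b 39 30 2b 5c ∥ 53.
Outer hash (tag): sum = 58+59+57+48+43+92+83 = 440; mod 256 = 184 → b8.

b8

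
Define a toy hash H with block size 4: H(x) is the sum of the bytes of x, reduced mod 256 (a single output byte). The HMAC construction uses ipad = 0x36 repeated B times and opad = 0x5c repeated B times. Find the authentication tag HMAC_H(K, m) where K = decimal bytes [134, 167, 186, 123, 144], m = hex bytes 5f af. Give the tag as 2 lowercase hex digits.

36

Key decimal bytes [134, 167, 186, 123, 144] = 86 a7 ba 7b 90 is 5 bytes > B = 4, so hash it first: H(key) = f2, then zero-pad to 4 bytes: K' = f2 00 00 00.
K' ⊕ ipad = c4 36 36 36.  K' ⊕ opad = ae 5c 5c 5c.
Inner input = (K'⊕ipad) ∥ m = c4 36 36 36 ∥ 5f af.
Inner hash: sum = 196+54+54+54+95+175 = 628; mod 256 = 116 → 74.
Outer input = (K'⊕opad) ∥ inner = ae 5c 5c 5c ∥ 74.
Outer hash (tag): sum = 174+92+92+92+116 = 566; mod 256 = 54 → 36.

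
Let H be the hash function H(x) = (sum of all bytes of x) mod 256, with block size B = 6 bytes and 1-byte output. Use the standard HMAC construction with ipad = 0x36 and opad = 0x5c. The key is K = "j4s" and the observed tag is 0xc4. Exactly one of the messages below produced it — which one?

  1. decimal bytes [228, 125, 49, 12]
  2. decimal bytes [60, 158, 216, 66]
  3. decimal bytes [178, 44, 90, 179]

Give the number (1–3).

Key "j4s" = 6a 34 73 is 3 bytes ≤ B = 6; zero-pad to 6 bytes: K' = 6a 34 73 00 00 00.
K' ⊕ ipad = 5c 02 45 36 36 36; K' ⊕ opad = 36 68 2f 5c 5c 5c.
m1: inner = H(5c 02 45 36 36 36 e4 7d 31 0c) = e3; tag = H(36 68 2f 5c 5c 5c e3) = c4 ← matches
m2: inner = H(5c 02 45 36 36 36 3c 9e d8 42) = 39; tag = H(36 68 2f 5c 5c 5c 39) = 1a
m3: inner = H(5c 02 45 36 36 36 b2 2c 5a b3) = 30; tag = H(36 68 2f 5c 5c 5c 30) = 11

1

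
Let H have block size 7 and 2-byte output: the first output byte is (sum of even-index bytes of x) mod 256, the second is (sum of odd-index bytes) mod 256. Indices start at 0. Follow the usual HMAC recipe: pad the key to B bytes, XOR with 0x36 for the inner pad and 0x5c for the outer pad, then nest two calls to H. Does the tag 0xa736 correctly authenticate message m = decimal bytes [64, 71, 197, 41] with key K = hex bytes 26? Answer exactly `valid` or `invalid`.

invalid

Key hex bytes 26 is 1 byte ≤ B = 7; zero-pad to 7 bytes: K' = 26 00 00 00 00 00 00.
K' ⊕ ipad = 10 36 36 36 36 36 36; K' ⊕ opad = 7a 5c 5c 5c 5c 5c 5c.
Inner hash: even-index sum = 290 mod 256 = 34; odd-index sum = 423 mod 256 = 167 → 22 a7.
Outer hash (recomputed tag): even-index sum = 565 mod 256 = 53; odd-index sum = 310 mod 256 = 54 → 35 36.
Recomputed tag = 3536; claimed = a736 → mismatch.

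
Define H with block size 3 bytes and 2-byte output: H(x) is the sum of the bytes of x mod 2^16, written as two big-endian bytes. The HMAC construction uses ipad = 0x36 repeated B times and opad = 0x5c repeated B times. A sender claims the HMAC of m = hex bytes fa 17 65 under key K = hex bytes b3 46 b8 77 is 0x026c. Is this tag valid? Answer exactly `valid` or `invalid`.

Key hex bytes b3 46 b8 77 is 4 bytes > B = 3, so hash it first: H(key) = 02 28, then zero-pad to 3 bytes: K' = 02 28 00.
K' ⊕ ipad = 34 1e 36; K' ⊕ opad = 5e 74 5c.
Inner hash: sum = 52+30+54+250+23+101 = 510 → 01 fe.
Outer hash (recomputed tag): sum = 94+116+92+1+254 = 557 → 02 2d.
Recomputed tag = 022d; claimed = 026c → mismatch.

invalid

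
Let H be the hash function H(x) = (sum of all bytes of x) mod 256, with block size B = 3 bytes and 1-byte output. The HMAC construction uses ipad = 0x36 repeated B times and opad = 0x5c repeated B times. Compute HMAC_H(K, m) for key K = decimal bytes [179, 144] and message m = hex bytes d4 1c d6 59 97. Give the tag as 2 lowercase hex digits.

Key decimal bytes [179, 144] = b3 90 is 2 bytes ≤ B = 3; zero-pad to 3 bytes: K' = b3 90 00.
K' ⊕ ipad = 85 a6 36.  K' ⊕ opad = ef cc 5c.
Inner input = (K'⊕ipad) ∥ m = 85 a6 36 ∥ d4 1c d6 59 97.
Inner hash: sum = 133+166+54+212+28+214+89+151 = 1047; mod 256 = 23 → 17.
Outer input = (K'⊕opad) ∥ inner = ef cc 5c ∥ 17.
Outer hash (tag): sum = 239+204+92+23 = 558; mod 256 = 46 → 2e.

2e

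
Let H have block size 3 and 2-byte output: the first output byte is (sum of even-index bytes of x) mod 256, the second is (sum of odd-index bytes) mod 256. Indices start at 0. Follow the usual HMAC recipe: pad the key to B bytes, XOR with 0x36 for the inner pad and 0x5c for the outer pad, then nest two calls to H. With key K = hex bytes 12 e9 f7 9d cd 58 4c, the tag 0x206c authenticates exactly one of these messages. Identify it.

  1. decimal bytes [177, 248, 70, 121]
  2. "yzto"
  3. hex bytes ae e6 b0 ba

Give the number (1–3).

3

Key hex bytes 12 e9 f7 9d cd 58 4c is 7 bytes > B = 3, so hash it first: H(key) = 22 de, then zero-pad to 3 bytes: K' = 22 de 00.
K' ⊕ ipad = 14 e8 36; K' ⊕ opad = 7e 82 5c.
m1: inner = H(14 e8 36 b1 f8 46 79) = bb df; tag = H(7e 82 5c bb df) = b93d
m2: inner = H(14 e8 36 79 7a 74 6f) = 33 d5; tag = H(7e 82 5c 33 d5) = afb5
m3: inner = H(14 e8 36 ae e6 b0 ba) = ea 46; tag = H(7e 82 5c ea 46) = 206c ← matches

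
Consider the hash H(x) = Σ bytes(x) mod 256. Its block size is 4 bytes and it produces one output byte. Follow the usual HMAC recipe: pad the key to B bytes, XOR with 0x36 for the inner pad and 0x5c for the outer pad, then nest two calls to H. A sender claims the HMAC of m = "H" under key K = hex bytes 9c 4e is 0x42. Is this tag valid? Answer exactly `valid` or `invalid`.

invalid

Key hex bytes 9c 4e is 2 bytes ≤ B = 4; zero-pad to 4 bytes: K' = 9c 4e 00 00.
K' ⊕ ipad = aa 78 36 36; K' ⊕ opad = c0 12 5c 5c.
Inner hash: sum = 170+120+54+54+72 = 470; mod 256 = 214 → d6.
Outer hash (recomputed tag): sum = 192+18+92+92+214 = 608; mod 256 = 96 → 60.
Recomputed tag = 60; claimed = 42 → mismatch.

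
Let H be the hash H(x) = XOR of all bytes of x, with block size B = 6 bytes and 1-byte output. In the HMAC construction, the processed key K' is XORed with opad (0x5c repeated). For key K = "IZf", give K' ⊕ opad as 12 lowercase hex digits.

15063a5c5c5c

Key "IZf" = 49 5a 66 is 3 bytes ≤ B = 6; zero-pad to 6 bytes: K' = 49 5a 66 00 00 00.
XOR each byte with 0x5c: 49⊕5c=15, 5a⊕5c=06, 66⊕5c=3a, 00⊕5c=5c, 00⊕5c=5c, 00⊕5c=5c.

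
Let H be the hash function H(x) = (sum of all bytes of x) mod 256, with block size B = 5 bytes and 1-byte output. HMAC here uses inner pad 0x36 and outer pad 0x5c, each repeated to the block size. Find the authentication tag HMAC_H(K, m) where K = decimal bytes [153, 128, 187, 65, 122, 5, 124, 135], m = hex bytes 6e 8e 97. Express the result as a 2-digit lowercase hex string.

Key decimal bytes [153, 128, 187, 65, 122, 5, 124, 135] = 99 80 bb 41 7a 05 7c 87 is 8 bytes > B = 5, so hash it first: H(key) = 97, then zero-pad to 5 bytes: K' = 97 00 00 00 00.
K' ⊕ ipad = a1 36 36 36 36.  K' ⊕ opad = cb 5c 5c 5c 5c.
Inner input = (K'⊕ipad) ∥ m = a1 36 36 36 36 ∥ 6e 8e 97.
Inner hash: sum = 161+54+54+54+54+110+142+151 = 780; mod 256 = 12 → 0c.
Outer input = (K'⊕opad) ∥ inner = cb 5c 5c 5c 5c ∥ 0c.
Outer hash (tag): sum = 203+92+92+92+92+12 = 583; mod 256 = 71 → 47.

47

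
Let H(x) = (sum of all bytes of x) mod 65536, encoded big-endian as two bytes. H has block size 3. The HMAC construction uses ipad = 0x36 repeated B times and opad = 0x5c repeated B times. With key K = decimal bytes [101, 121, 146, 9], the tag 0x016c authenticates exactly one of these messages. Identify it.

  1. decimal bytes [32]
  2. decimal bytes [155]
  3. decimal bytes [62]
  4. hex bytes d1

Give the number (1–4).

4

Key decimal bytes [101, 121, 146, 9] = 65 79 92 09 is 4 bytes > B = 3, so hash it first: H(key) = 01 79, then zero-pad to 3 bytes: K' = 01 79 00.
K' ⊕ ipad = 37 4f 36; K' ⊕ opad = 5d 25 5c.
m1: inner = H(37 4f 36 20) = 00 dc; tag = H(5d 25 5c 00 dc) = 01ba
m2: inner = H(37 4f 36 9b) = 01 57; tag = H(5d 25 5c 01 57) = 0136
m3: inner = H(37 4f 36 3e) = 00 fa; tag = H(5d 25 5c 00 fa) = 01d8
m4: inner = H(37 4f 36 d1) = 01 8d; tag = H(5d 25 5c 01 8d) = 016c ← matches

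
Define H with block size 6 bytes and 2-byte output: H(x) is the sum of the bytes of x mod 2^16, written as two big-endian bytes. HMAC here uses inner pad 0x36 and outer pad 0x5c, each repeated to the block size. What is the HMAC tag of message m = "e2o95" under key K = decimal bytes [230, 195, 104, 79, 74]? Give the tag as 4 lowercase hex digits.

Key decimal bytes [230, 195, 104, 79, 74] = e6 c3 68 4f 4a is 5 bytes ≤ B = 6; zero-pad to 6 bytes: K' = e6 c3 68 4f 4a 00.
K' ⊕ ipad = d0 f5 5e 79 7c 36.  K' ⊕ opad = ba 9f 34 13 16 5c.
Inner input = (K'⊕ipad) ∥ m = d0 f5 5e 79 7c 36 ∥ 65 32 6f 39 35.
Inner hash: sum = 208+245+94+121+124+54+101+50+111+57+53 = 1218 → 04 c2.
Outer input = (K'⊕opad) ∥ inner = ba 9f 34 13 16 5c ∥ 04 c2.
Outer hash (tag): sum = 186+159+52+19+22+92+4+194 = 728 → 02 d8.

02d8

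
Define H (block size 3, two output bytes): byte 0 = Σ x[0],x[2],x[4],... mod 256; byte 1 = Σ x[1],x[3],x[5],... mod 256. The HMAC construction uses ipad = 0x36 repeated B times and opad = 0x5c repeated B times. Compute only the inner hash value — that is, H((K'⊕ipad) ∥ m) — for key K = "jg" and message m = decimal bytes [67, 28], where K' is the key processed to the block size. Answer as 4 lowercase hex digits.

Key "jg" = 6a 67 is 2 bytes ≤ B = 3; zero-pad to 3 bytes: K' = 6a 67 00.
K' ⊕ ipad = 5c 51 36.
Inner input = 5c 51 36 ∥ 43 1c.
Inner hash: even-index sum = 174 mod 256 = 174; odd-index sum = 148 mod 256 = 148 → ae 94.

ae94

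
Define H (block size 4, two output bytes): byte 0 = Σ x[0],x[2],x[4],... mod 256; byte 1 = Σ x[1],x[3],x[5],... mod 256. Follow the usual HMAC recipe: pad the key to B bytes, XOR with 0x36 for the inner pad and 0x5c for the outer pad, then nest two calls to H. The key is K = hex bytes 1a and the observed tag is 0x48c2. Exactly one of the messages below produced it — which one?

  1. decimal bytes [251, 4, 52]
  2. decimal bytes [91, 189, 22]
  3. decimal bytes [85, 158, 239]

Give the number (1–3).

3

Key hex bytes 1a is 1 byte ≤ B = 4; zero-pad to 4 bytes: K' = 1a 00 00 00.
K' ⊕ ipad = 2c 36 36 36; K' ⊕ opad = 46 5c 5c 5c.
m1: inner = H(2c 36 36 36 fb 04 34) = 91 70; tag = H(46 5c 5c 5c 91 70) = 3328
m2: inner = H(2c 36 36 36 5b bd 16) = d3 29; tag = H(46 5c 5c 5c d3 29) = 75e1
m3: inner = H(2c 36 36 36 55 9e ef) = a6 0a; tag = H(46 5c 5c 5c a6 0a) = 48c2 ← matches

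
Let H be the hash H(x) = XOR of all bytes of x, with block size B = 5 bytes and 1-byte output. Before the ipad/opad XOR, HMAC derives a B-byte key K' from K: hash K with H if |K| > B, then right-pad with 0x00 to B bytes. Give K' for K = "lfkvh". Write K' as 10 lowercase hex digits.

6c666b7668

Key "lfkvh" = 6c 66 6b 76 68 is exactly B = 5 bytes: K' = 6c 66 6b 76 68.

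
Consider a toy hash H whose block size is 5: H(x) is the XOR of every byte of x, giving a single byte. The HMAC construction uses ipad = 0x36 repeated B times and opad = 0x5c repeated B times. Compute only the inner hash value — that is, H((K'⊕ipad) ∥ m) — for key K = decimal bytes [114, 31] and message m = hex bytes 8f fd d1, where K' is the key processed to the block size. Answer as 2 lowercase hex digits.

f8

Key decimal bytes [114, 31] = 72 1f is 2 bytes ≤ B = 5; zero-pad to 5 bytes: K' = 72 1f 00 00 00.
K' ⊕ ipad = 44 29 36 36 36.
Inner input = 44 29 36 36 36 ∥ 8f fd d1.
Inner hash: XOR 44⊕29⊕36⊕36⊕36⊕8f⊕fd⊕d1 = f8.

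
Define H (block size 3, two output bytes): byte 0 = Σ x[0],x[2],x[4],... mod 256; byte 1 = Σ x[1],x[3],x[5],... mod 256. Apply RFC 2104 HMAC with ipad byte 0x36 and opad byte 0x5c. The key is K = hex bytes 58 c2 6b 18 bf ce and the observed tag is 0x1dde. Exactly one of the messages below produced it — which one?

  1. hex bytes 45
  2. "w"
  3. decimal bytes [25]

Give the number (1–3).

1

Key hex bytes 58 c2 6b 18 bf ce is 6 bytes > B = 3, so hash it first: H(key) = 82 a8, then zero-pad to 3 bytes: K' = 82 a8 00.
K' ⊕ ipad = b4 9e 36; K' ⊕ opad = de f4 5c.
m1: inner = H(b4 9e 36 45) = ea e3; tag = H(de f4 5c ea e3) = 1dde ← matches
m2: inner = H(b4 9e 36 77) = ea 15; tag = H(de f4 5c ea 15) = 4fde
m3: inner = H(b4 9e 36 19) = ea b7; tag = H(de f4 5c ea b7) = f1de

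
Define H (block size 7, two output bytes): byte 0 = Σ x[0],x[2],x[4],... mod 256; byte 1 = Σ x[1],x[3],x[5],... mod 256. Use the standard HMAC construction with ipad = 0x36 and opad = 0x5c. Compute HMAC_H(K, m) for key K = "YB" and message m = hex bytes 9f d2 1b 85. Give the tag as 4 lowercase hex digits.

Key "YB" = 59 42 is 2 bytes ≤ B = 7; zero-pad to 7 bytes: K' = 59 42 00 00 00 00 00.
K' ⊕ ipad = 6f 74 36 36 36 36 36.  K' ⊕ opad = 05 1e 5c 5c 5c 5c 5c.
Inner input = (K'⊕ipad) ∥ m = 6f 74 36 36 36 36 36 ∥ 9f d2 1b 85.
Inner hash: even-index sum = 616 mod 256 = 104; odd-index sum = 410 mod 256 = 154 → 68 9a.
Outer input = (K'⊕opad) ∥ inner = 05 1e 5c 5c 5c 5c 5c ∥ 68 9a.
Outer hash (tag): even-index sum = 435 mod 256 = 179; odd-index sum = 318 mod 256 = 62 → b3 3e.

b33e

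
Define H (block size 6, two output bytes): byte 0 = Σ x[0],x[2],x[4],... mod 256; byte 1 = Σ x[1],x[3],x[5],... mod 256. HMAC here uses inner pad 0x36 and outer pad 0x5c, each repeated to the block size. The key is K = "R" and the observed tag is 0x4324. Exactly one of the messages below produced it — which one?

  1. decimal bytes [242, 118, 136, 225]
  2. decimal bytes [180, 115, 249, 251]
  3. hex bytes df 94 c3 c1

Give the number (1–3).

Key "R" = 52 is 1 byte ≤ B = 6; zero-pad to 6 bytes: K' = 52 00 00 00 00 00.
K' ⊕ ipad = 64 36 36 36 36 36; K' ⊕ opad = 0e 5c 5c 5c 5c 5c.
m1: inner = H(64 36 36 36 36 36 f2 76 88 e1) = 4a f9; tag = H(0e 5c 5c 5c 5c 5c 4a f9) = 100d
m2: inner = H(64 36 36 36 36 36 b4 73 f9 fb) = 7d 10; tag = H(0e 5c 5c 5c 5c 5c 7d 10) = 4324 ← matches
m3: inner = H(64 36 36 36 36 36 df 94 c3 c1) = 72 f7; tag = H(0e 5c 5c 5c 5c 5c 72 f7) = 380b

2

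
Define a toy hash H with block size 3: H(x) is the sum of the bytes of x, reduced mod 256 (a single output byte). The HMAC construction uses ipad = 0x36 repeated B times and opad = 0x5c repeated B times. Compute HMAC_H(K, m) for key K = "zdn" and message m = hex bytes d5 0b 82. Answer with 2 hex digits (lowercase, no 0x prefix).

e8

Key "zdn" = 7a 64 6e is exactly B = 3 bytes: K' = 7a 64 6e.
K' ⊕ ipad = 4c 52 58.  K' ⊕ opad = 26 38 32.
Inner input = (K'⊕ipad) ∥ m = 4c 52 58 ∥ d5 0b 82.
Inner hash: sum = 76+82+88+213+11+130 = 600; mod 256 = 88 → 58.
Outer input = (K'⊕opad) ∥ inner = 26 38 32 ∥ 58.
Outer hash (tag): sum = 38+56+50+88 = 232 → e8.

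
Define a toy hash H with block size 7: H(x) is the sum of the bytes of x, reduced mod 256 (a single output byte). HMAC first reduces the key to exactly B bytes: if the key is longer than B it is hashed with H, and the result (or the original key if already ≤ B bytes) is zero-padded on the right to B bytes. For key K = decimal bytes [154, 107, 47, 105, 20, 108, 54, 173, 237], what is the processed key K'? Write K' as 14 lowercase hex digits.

|K| = 9 > B = 7, so first hash the key.
H(K): sum = 154+107+47+105+20+108+54+173+237 = 1005; mod 256 = 237 → ed.
Zero-pad H(K) = ed to 7 bytes: K' = ed 00 00 00 00 00 00.

ed000000000000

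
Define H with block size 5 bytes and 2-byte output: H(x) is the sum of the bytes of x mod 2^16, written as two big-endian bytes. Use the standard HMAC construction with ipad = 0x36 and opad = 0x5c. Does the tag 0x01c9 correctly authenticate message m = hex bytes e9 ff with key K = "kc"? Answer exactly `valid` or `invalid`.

Key "kc" = 6b 63 is 2 bytes ≤ B = 5; zero-pad to 5 bytes: K' = 6b 63 00 00 00.
K' ⊕ ipad = 5d 55 36 36 36; K' ⊕ opad = 37 3f 5c 5c 5c.
Inner hash: sum = 93+85+54+54+54+233+255 = 828 → 03 3c.
Outer hash (recomputed tag): sum = 55+63+92+92+92+3+60 = 457 → 01 c9.
Recomputed tag = 01c9; claimed = 01c9 → match.

valid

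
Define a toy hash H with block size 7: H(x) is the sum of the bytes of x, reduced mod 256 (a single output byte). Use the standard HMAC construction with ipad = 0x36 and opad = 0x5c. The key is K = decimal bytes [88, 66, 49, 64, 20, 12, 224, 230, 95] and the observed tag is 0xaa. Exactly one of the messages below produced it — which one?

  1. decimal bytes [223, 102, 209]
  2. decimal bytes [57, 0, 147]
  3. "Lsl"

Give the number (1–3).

Key decimal bytes [88, 66, 49, 64, 20, 12, 224, 230, 95] = 58 42 31 40 14 0c e0 e6 5f is 9 bytes > B = 7, so hash it first: H(key) = 50, then zero-pad to 7 bytes: K' = 50 00 00 00 00 00 00.
K' ⊕ ipad = 66 36 36 36 36 36 36; K' ⊕ opad = 0c 5c 5c 5c 5c 5c 5c.
m1: inner = H(66 36 36 36 36 36 36 df 66 d1) = c0; tag = H(0c 5c 5c 5c 5c 5c 5c c0) = f4
m2: inner = H(66 36 36 36 36 36 36 39 00 93) = 76; tag = H(0c 5c 5c 5c 5c 5c 5c 76) = aa ← matches
m3: inner = H(66 36 36 36 36 36 36 4c 73 6c) = d5; tag = H(0c 5c 5c 5c 5c 5c 5c d5) = 09

2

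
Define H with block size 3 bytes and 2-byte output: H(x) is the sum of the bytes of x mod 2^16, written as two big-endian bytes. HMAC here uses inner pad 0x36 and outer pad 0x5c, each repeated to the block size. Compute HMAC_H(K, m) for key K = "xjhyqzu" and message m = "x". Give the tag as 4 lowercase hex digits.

0232

Key "xjhyqzu" = 78 6a 68 79 71 7a 75 is 7 bytes > B = 3, so hash it first: H(key) = 03 23, then zero-pad to 3 bytes: K' = 03 23 00.
K' ⊕ ipad = 35 15 36.  K' ⊕ opad = 5f 7f 5c.
Inner input = (K'⊕ipad) ∥ m = 35 15 36 ∥ 78.
Inner hash: sum = 53+21+54+120 = 248 → 00 f8.
Outer input = (K'⊕opad) ∥ inner = 5f 7f 5c ∥ 00 f8.
Outer hash (tag): sum = 95+127+92+0+248 = 562 → 02 32.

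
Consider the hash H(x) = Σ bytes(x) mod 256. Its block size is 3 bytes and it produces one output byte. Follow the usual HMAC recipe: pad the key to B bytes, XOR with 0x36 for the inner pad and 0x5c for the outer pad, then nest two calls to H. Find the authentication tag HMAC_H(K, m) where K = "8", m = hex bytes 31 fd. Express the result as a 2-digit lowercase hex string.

c4

Key "8" = 38 is 1 byte ≤ B = 3; zero-pad to 3 bytes: K' = 38 00 00.
K' ⊕ ipad = 0e 36 36.  K' ⊕ opad = 64 5c 5c.
Inner input = (K'⊕ipad) ∥ m = 0e 36 36 ∥ 31 fd.
Inner hash: sum = 14+54+54+49+253 = 424; mod 256 = 168 → a8.
Outer input = (K'⊕opad) ∥ inner = 64 5c 5c ∥ a8.
Outer hash (tag): sum = 100+92+92+168 = 452; mod 256 = 196 → c4.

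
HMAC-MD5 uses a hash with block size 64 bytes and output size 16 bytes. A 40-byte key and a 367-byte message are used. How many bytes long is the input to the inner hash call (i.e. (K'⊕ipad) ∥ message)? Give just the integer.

431

Key is 40 ≤ 64 bytes, zero-padded: |K'| = 64.
Inner input = (K'⊕ipad) ∥ m → 64 + 367 = 431 bytes.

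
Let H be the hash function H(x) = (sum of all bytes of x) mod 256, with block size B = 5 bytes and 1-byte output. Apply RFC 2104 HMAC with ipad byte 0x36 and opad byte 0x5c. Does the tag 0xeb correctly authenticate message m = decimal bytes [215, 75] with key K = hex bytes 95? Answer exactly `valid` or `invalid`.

invalid

Key hex bytes 95 is 1 byte ≤ B = 5; zero-pad to 5 bytes: K' = 95 00 00 00 00.
K' ⊕ ipad = a3 36 36 36 36; K' ⊕ opad = c9 5c 5c 5c 5c.
Inner hash: sum = 163+54+54+54+54+215+75 = 669; mod 256 = 157 → 9d.
Outer hash (recomputed tag): sum = 201+92+92+92+92+157 = 726; mod 256 = 214 → d6.
Recomputed tag = d6; claimed = eb → mismatch.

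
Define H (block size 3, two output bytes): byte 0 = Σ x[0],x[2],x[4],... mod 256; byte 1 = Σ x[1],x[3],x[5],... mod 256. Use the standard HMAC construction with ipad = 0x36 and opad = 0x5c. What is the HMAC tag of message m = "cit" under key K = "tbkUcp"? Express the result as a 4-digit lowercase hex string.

Key "tbkUcp" = 74 62 6b 55 63 70 is 6 bytes > B = 3, so hash it first: H(key) = 42 27, then zero-pad to 3 bytes: K' = 42 27 00.
K' ⊕ ipad = 74 11 36.  K' ⊕ opad = 1e 7b 5c.
Inner input = (K'⊕ipad) ∥ m = 74 11 36 ∥ 63 69 74.
Inner hash: even-index sum = 275 mod 256 = 19; odd-index sum = 232 mod 256 = 232 → 13 e8.
Outer input = (K'⊕opad) ∥ inner = 1e 7b 5c ∥ 13 e8.
Outer hash (tag): even-index sum = 354 mod 256 = 98; odd-index sum = 142 mod 256 = 142 → 62 8e.

628e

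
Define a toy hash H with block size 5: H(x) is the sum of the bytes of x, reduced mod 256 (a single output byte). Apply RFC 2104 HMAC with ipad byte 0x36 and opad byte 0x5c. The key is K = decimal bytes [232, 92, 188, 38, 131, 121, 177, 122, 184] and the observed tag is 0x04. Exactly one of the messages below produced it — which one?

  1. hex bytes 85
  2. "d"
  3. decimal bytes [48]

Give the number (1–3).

Key decimal bytes [232, 92, 188, 38, 131, 121, 177, 122, 184] = e8 5c bc 26 83 79 b1 7a b8 is 9 bytes > B = 5, so hash it first: H(key) = 05, then zero-pad to 5 bytes: K' = 05 00 00 00 00.
K' ⊕ ipad = 33 36 36 36 36; K' ⊕ opad = 59 5c 5c 5c 5c.
m1: inner = H(33 36 36 36 36 85) = 90; tag = H(59 5c 5c 5c 5c 90) = 59
m2: inner = H(33 36 36 36 36 64) = 6f; tag = H(59 5c 5c 5c 5c 6f) = 38
m3: inner = H(33 36 36 36 36 30) = 3b; tag = H(59 5c 5c 5c 5c 3b) = 04 ← matches

3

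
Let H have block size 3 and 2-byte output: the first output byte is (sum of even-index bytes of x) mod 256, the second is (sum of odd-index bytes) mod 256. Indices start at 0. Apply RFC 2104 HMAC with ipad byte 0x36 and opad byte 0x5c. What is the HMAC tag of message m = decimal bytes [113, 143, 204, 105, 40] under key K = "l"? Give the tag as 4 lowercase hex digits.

27e4

Key "l" = 6c is 1 byte ≤ B = 3; zero-pad to 3 bytes: K' = 6c 00 00.
K' ⊕ ipad = 5a 36 36.  K' ⊕ opad = 30 5c 5c.
Inner input = (K'⊕ipad) ∥ m = 5a 36 36 ∥ 71 8f cc 69 28.
Inner hash: even-index sum = 392 mod 256 = 136; odd-index sum = 411 mod 256 = 155 → 88 9b.
Outer input = (K'⊕opad) ∥ inner = 30 5c 5c ∥ 88 9b.
Outer hash (tag): even-index sum = 295 mod 256 = 39; odd-index sum = 228 mod 256 = 228 → 27 e4.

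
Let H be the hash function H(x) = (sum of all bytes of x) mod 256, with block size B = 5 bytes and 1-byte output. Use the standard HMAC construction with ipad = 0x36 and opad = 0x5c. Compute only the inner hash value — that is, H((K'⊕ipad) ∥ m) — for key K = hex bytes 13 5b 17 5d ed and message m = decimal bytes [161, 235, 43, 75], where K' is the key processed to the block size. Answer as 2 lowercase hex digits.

fb

Key hex bytes 13 5b 17 5d ed is exactly B = 5 bytes: K' = 13 5b 17 5d ed.
K' ⊕ ipad = 25 6d 21 6b db.
Inner input = 25 6d 21 6b db ∥ a1 eb 2b 4b.
Inner hash: sum = 37+109+33+107+219+161+235+43+75 = 1019; mod 256 = 251 → fb.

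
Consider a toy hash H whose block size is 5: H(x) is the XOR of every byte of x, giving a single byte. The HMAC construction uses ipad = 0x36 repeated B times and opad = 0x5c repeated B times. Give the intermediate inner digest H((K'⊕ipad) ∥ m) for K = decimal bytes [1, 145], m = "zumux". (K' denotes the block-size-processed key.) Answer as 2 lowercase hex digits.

Key decimal bytes [1, 145] = 01 91 is 2 bytes ≤ B = 5; zero-pad to 5 bytes: K' = 01 91 00 00 00.
K' ⊕ ipad = 37 a7 36 36 36.
Inner input = 37 a7 36 36 36 ∥ 7a 75 6d 75 78.
Inner hash: XOR 37⊕a7⊕36⊕36⊕36⊕7a⊕75⊕6d⊕75⊕78 = c9.

c9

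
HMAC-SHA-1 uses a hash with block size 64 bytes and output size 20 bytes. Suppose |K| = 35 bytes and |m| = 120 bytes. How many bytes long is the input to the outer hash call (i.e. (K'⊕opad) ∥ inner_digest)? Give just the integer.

84

Key is 35 ≤ 64 bytes, zero-padded: |K'| = 64.
Outer input = (K'⊕opad) ∥ H(inner) → 64 + 20 = 84 bytes.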